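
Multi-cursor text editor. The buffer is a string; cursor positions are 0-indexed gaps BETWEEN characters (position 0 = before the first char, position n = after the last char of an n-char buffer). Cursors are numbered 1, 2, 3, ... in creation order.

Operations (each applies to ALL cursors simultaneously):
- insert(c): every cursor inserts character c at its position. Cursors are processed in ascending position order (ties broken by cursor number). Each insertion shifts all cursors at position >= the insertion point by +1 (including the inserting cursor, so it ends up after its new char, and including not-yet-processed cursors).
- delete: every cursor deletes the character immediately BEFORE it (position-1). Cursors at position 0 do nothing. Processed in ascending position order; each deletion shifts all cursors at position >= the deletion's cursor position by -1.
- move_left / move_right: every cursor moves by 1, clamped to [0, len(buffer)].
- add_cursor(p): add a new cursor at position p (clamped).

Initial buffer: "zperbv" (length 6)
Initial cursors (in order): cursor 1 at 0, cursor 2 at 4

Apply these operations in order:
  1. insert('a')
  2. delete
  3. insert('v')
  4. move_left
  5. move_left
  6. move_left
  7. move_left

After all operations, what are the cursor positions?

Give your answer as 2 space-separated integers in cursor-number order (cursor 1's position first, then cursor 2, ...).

After op 1 (insert('a')): buffer="azperabv" (len 8), cursors c1@1 c2@6, authorship 1....2..
After op 2 (delete): buffer="zperbv" (len 6), cursors c1@0 c2@4, authorship ......
After op 3 (insert('v')): buffer="vzpervbv" (len 8), cursors c1@1 c2@6, authorship 1....2..
After op 4 (move_left): buffer="vzpervbv" (len 8), cursors c1@0 c2@5, authorship 1....2..
After op 5 (move_left): buffer="vzpervbv" (len 8), cursors c1@0 c2@4, authorship 1....2..
After op 6 (move_left): buffer="vzpervbv" (len 8), cursors c1@0 c2@3, authorship 1....2..
After op 7 (move_left): buffer="vzpervbv" (len 8), cursors c1@0 c2@2, authorship 1....2..

Answer: 0 2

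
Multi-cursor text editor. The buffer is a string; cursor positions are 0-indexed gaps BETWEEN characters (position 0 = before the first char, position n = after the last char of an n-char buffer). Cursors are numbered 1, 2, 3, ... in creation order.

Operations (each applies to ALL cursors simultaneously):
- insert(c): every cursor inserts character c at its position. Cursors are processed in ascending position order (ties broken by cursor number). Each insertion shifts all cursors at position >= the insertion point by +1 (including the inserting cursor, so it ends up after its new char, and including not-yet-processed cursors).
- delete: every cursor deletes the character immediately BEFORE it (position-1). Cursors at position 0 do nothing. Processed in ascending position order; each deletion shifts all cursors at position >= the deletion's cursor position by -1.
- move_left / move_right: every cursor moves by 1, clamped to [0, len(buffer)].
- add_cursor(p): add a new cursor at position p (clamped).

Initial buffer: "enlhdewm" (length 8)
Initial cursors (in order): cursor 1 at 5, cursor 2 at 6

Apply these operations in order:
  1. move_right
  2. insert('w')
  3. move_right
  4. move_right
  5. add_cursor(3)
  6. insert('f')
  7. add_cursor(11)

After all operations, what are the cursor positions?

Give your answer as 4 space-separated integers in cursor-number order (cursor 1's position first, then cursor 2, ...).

Answer: 11 13 4 11

Derivation:
After op 1 (move_right): buffer="enlhdewm" (len 8), cursors c1@6 c2@7, authorship ........
After op 2 (insert('w')): buffer="enlhdewwwm" (len 10), cursors c1@7 c2@9, authorship ......1.2.
After op 3 (move_right): buffer="enlhdewwwm" (len 10), cursors c1@8 c2@10, authorship ......1.2.
After op 4 (move_right): buffer="enlhdewwwm" (len 10), cursors c1@9 c2@10, authorship ......1.2.
After op 5 (add_cursor(3)): buffer="enlhdewwwm" (len 10), cursors c3@3 c1@9 c2@10, authorship ......1.2.
After op 6 (insert('f')): buffer="enlfhdewwwfmf" (len 13), cursors c3@4 c1@11 c2@13, authorship ...3...1.21.2
After op 7 (add_cursor(11)): buffer="enlfhdewwwfmf" (len 13), cursors c3@4 c1@11 c4@11 c2@13, authorship ...3...1.21.2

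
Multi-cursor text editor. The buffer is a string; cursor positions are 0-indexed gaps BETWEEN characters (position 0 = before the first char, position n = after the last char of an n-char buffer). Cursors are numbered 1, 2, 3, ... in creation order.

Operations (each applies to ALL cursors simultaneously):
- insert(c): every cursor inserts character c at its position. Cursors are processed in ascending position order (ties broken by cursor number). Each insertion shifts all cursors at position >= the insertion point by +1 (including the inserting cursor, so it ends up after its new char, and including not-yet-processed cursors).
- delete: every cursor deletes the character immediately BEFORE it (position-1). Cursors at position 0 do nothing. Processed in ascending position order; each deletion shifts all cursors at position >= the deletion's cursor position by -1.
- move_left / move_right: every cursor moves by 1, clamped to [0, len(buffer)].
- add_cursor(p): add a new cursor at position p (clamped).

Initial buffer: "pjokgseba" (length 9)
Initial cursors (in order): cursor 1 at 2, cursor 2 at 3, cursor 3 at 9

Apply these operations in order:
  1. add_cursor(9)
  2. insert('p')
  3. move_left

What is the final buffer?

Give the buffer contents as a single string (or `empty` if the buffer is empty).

After op 1 (add_cursor(9)): buffer="pjokgseba" (len 9), cursors c1@2 c2@3 c3@9 c4@9, authorship .........
After op 2 (insert('p')): buffer="pjpopkgsebapp" (len 13), cursors c1@3 c2@5 c3@13 c4@13, authorship ..1.2......34
After op 3 (move_left): buffer="pjpopkgsebapp" (len 13), cursors c1@2 c2@4 c3@12 c4@12, authorship ..1.2......34

Answer: pjpopkgsebapp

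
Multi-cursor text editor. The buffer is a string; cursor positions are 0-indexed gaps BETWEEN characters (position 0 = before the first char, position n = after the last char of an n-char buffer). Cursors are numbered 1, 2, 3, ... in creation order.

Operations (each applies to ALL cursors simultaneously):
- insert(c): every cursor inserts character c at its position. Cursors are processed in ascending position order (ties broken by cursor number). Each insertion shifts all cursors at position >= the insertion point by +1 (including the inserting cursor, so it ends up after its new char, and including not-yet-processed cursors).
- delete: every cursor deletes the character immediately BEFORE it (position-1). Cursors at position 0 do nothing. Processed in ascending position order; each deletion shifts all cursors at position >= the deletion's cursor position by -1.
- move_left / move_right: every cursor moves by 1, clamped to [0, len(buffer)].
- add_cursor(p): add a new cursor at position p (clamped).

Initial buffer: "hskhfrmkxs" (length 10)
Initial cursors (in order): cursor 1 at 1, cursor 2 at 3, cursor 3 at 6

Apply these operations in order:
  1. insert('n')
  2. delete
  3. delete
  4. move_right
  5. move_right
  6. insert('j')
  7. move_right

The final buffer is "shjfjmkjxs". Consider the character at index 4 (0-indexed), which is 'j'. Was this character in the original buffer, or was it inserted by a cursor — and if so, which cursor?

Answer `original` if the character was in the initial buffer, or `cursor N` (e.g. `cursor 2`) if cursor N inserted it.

Answer: cursor 2

Derivation:
After op 1 (insert('n')): buffer="hnsknhfrnmkxs" (len 13), cursors c1@2 c2@5 c3@9, authorship .1..2...3....
After op 2 (delete): buffer="hskhfrmkxs" (len 10), cursors c1@1 c2@3 c3@6, authorship ..........
After op 3 (delete): buffer="shfmkxs" (len 7), cursors c1@0 c2@1 c3@3, authorship .......
After op 4 (move_right): buffer="shfmkxs" (len 7), cursors c1@1 c2@2 c3@4, authorship .......
After op 5 (move_right): buffer="shfmkxs" (len 7), cursors c1@2 c2@3 c3@5, authorship .......
After op 6 (insert('j')): buffer="shjfjmkjxs" (len 10), cursors c1@3 c2@5 c3@8, authorship ..1.2..3..
After op 7 (move_right): buffer="shjfjmkjxs" (len 10), cursors c1@4 c2@6 c3@9, authorship ..1.2..3..
Authorship (.=original, N=cursor N): . . 1 . 2 . . 3 . .
Index 4: author = 2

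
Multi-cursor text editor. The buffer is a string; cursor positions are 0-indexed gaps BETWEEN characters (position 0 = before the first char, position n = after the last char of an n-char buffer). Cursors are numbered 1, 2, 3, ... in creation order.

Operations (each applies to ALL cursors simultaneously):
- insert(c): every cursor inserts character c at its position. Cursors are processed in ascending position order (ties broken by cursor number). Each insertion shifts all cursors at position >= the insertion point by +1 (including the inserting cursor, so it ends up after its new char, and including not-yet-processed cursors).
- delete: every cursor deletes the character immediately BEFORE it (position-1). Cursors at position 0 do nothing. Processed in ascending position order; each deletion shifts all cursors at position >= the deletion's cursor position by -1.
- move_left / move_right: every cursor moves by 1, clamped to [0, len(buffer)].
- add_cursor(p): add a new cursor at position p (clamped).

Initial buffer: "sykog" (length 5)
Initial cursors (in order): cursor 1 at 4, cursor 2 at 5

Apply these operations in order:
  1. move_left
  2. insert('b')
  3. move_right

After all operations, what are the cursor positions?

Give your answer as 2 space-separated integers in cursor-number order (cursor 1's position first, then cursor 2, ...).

Answer: 5 7

Derivation:
After op 1 (move_left): buffer="sykog" (len 5), cursors c1@3 c2@4, authorship .....
After op 2 (insert('b')): buffer="sykbobg" (len 7), cursors c1@4 c2@6, authorship ...1.2.
After op 3 (move_right): buffer="sykbobg" (len 7), cursors c1@5 c2@7, authorship ...1.2.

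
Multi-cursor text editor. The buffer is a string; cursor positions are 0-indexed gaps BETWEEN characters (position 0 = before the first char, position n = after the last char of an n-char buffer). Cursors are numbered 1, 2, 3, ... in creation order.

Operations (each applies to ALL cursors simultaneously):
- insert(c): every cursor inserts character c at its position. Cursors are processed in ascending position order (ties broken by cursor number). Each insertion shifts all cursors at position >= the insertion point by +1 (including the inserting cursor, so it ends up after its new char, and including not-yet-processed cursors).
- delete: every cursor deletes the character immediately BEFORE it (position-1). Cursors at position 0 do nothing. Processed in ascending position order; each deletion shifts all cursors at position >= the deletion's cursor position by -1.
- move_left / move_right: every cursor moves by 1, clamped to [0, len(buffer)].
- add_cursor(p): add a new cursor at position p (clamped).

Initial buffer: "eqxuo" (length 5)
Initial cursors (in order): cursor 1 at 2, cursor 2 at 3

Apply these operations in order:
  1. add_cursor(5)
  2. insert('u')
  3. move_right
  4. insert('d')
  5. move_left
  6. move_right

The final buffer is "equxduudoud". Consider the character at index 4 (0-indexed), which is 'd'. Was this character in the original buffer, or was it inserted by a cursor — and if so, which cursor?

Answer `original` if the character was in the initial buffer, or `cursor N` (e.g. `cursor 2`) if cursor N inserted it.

Answer: cursor 1

Derivation:
After op 1 (add_cursor(5)): buffer="eqxuo" (len 5), cursors c1@2 c2@3 c3@5, authorship .....
After op 2 (insert('u')): buffer="equxuuou" (len 8), cursors c1@3 c2@5 c3@8, authorship ..1.2..3
After op 3 (move_right): buffer="equxuuou" (len 8), cursors c1@4 c2@6 c3@8, authorship ..1.2..3
After op 4 (insert('d')): buffer="equxduudoud" (len 11), cursors c1@5 c2@8 c3@11, authorship ..1.12.2.33
After op 5 (move_left): buffer="equxduudoud" (len 11), cursors c1@4 c2@7 c3@10, authorship ..1.12.2.33
After op 6 (move_right): buffer="equxduudoud" (len 11), cursors c1@5 c2@8 c3@11, authorship ..1.12.2.33
Authorship (.=original, N=cursor N): . . 1 . 1 2 . 2 . 3 3
Index 4: author = 1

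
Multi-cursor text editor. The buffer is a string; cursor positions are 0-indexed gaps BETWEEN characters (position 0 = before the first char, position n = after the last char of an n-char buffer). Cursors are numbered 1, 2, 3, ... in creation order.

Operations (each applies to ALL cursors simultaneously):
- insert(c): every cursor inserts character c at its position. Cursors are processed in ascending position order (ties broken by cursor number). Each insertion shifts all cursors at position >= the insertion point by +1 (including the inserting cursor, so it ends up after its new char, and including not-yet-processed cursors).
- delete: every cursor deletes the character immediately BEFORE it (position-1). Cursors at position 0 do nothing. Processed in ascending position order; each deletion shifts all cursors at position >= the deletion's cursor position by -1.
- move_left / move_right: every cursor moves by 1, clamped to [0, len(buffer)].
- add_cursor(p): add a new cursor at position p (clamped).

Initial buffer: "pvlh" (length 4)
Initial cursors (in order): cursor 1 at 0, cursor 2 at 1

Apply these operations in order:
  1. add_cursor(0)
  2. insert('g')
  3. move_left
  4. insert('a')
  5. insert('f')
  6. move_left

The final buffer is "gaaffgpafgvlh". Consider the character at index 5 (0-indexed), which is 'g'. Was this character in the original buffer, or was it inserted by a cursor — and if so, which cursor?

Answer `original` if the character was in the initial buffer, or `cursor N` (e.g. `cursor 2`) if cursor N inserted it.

Answer: cursor 3

Derivation:
After op 1 (add_cursor(0)): buffer="pvlh" (len 4), cursors c1@0 c3@0 c2@1, authorship ....
After op 2 (insert('g')): buffer="ggpgvlh" (len 7), cursors c1@2 c3@2 c2@4, authorship 13.2...
After op 3 (move_left): buffer="ggpgvlh" (len 7), cursors c1@1 c3@1 c2@3, authorship 13.2...
After op 4 (insert('a')): buffer="gaagpagvlh" (len 10), cursors c1@3 c3@3 c2@6, authorship 1133.22...
After op 5 (insert('f')): buffer="gaaffgpafgvlh" (len 13), cursors c1@5 c3@5 c2@9, authorship 113133.222...
After op 6 (move_left): buffer="gaaffgpafgvlh" (len 13), cursors c1@4 c3@4 c2@8, authorship 113133.222...
Authorship (.=original, N=cursor N): 1 1 3 1 3 3 . 2 2 2 . . .
Index 5: author = 3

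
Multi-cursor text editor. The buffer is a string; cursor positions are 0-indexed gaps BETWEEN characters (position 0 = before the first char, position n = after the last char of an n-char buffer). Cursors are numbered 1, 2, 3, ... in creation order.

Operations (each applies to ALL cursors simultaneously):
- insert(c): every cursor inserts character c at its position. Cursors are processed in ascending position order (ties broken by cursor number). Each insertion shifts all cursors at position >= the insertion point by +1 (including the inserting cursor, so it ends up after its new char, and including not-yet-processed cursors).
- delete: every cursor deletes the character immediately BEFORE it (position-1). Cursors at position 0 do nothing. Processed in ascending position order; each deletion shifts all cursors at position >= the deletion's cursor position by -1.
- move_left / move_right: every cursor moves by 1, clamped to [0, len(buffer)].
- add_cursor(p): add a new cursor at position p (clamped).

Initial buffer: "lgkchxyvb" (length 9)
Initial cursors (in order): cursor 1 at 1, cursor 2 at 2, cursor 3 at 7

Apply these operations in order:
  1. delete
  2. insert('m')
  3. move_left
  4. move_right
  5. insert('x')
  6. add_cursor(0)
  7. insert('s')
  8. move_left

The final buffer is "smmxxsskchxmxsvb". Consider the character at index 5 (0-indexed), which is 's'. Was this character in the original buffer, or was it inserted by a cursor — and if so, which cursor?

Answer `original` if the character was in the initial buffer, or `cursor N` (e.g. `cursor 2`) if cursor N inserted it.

After op 1 (delete): buffer="kchxvb" (len 6), cursors c1@0 c2@0 c3@4, authorship ......
After op 2 (insert('m')): buffer="mmkchxmvb" (len 9), cursors c1@2 c2@2 c3@7, authorship 12....3..
After op 3 (move_left): buffer="mmkchxmvb" (len 9), cursors c1@1 c2@1 c3@6, authorship 12....3..
After op 4 (move_right): buffer="mmkchxmvb" (len 9), cursors c1@2 c2@2 c3@7, authorship 12....3..
After op 5 (insert('x')): buffer="mmxxkchxmxvb" (len 12), cursors c1@4 c2@4 c3@10, authorship 1212....33..
After op 6 (add_cursor(0)): buffer="mmxxkchxmxvb" (len 12), cursors c4@0 c1@4 c2@4 c3@10, authorship 1212....33..
After op 7 (insert('s')): buffer="smmxxsskchxmxsvb" (len 16), cursors c4@1 c1@7 c2@7 c3@14, authorship 4121212....333..
After op 8 (move_left): buffer="smmxxsskchxmxsvb" (len 16), cursors c4@0 c1@6 c2@6 c3@13, authorship 4121212....333..
Authorship (.=original, N=cursor N): 4 1 2 1 2 1 2 . . . . 3 3 3 . .
Index 5: author = 1

Answer: cursor 1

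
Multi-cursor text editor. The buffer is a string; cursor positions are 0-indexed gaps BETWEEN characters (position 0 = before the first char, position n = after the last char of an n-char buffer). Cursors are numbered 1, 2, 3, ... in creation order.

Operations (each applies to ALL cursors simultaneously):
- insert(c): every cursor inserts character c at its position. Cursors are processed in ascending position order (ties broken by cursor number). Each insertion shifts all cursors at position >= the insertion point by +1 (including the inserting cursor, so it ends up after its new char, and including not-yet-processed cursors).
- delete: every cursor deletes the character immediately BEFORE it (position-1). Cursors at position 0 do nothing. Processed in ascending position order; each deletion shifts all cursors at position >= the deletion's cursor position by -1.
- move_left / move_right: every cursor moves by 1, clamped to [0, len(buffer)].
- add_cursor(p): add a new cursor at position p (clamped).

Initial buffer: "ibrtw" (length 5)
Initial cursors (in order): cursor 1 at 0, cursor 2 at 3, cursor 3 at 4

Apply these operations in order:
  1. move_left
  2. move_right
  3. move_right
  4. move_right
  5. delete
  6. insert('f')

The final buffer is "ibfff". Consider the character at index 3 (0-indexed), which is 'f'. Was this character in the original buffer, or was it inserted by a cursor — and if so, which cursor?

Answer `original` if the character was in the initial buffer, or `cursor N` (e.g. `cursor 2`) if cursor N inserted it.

After op 1 (move_left): buffer="ibrtw" (len 5), cursors c1@0 c2@2 c3@3, authorship .....
After op 2 (move_right): buffer="ibrtw" (len 5), cursors c1@1 c2@3 c3@4, authorship .....
After op 3 (move_right): buffer="ibrtw" (len 5), cursors c1@2 c2@4 c3@5, authorship .....
After op 4 (move_right): buffer="ibrtw" (len 5), cursors c1@3 c2@5 c3@5, authorship .....
After op 5 (delete): buffer="ib" (len 2), cursors c1@2 c2@2 c3@2, authorship ..
After op 6 (insert('f')): buffer="ibfff" (len 5), cursors c1@5 c2@5 c3@5, authorship ..123
Authorship (.=original, N=cursor N): . . 1 2 3
Index 3: author = 2

Answer: cursor 2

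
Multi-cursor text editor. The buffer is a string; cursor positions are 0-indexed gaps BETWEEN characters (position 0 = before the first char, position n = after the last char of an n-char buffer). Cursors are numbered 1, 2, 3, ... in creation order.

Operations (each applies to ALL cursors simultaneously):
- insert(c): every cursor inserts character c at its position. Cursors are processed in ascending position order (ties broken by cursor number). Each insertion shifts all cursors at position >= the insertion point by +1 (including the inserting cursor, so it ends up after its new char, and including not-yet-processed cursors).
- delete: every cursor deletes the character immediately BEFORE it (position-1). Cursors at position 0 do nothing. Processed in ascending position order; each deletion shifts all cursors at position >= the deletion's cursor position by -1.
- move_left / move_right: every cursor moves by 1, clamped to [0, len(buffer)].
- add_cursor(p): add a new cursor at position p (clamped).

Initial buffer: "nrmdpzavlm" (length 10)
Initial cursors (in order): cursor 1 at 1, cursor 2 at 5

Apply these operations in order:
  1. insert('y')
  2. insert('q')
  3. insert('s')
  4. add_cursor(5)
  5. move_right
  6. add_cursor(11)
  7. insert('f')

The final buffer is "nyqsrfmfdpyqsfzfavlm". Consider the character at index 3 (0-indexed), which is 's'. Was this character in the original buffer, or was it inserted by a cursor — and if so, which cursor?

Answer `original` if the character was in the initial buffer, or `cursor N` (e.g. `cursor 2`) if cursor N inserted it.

After op 1 (insert('y')): buffer="nyrmdpyzavlm" (len 12), cursors c1@2 c2@7, authorship .1....2.....
After op 2 (insert('q')): buffer="nyqrmdpyqzavlm" (len 14), cursors c1@3 c2@9, authorship .11....22.....
After op 3 (insert('s')): buffer="nyqsrmdpyqszavlm" (len 16), cursors c1@4 c2@11, authorship .111....222.....
After op 4 (add_cursor(5)): buffer="nyqsrmdpyqszavlm" (len 16), cursors c1@4 c3@5 c2@11, authorship .111....222.....
After op 5 (move_right): buffer="nyqsrmdpyqszavlm" (len 16), cursors c1@5 c3@6 c2@12, authorship .111....222.....
After op 6 (add_cursor(11)): buffer="nyqsrmdpyqszavlm" (len 16), cursors c1@5 c3@6 c4@11 c2@12, authorship .111....222.....
After op 7 (insert('f')): buffer="nyqsrfmfdpyqsfzfavlm" (len 20), cursors c1@6 c3@8 c4@14 c2@16, authorship .111.1.3..2224.2....
Authorship (.=original, N=cursor N): . 1 1 1 . 1 . 3 . . 2 2 2 4 . 2 . . . .
Index 3: author = 1

Answer: cursor 1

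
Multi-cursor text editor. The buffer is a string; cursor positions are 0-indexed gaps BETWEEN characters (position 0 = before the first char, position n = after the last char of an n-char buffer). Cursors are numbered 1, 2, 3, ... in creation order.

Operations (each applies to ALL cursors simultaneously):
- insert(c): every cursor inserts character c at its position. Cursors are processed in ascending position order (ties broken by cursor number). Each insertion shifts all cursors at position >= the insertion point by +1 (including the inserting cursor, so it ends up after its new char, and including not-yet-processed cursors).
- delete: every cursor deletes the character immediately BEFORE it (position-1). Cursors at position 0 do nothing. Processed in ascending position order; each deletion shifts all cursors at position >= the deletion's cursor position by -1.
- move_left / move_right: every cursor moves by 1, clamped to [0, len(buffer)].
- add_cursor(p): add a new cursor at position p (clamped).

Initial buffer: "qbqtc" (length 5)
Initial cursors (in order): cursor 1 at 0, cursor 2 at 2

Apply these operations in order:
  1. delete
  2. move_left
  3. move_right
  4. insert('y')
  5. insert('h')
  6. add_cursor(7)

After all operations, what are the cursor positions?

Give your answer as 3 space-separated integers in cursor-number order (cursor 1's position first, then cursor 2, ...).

Answer: 5 5 7

Derivation:
After op 1 (delete): buffer="qqtc" (len 4), cursors c1@0 c2@1, authorship ....
After op 2 (move_left): buffer="qqtc" (len 4), cursors c1@0 c2@0, authorship ....
After op 3 (move_right): buffer="qqtc" (len 4), cursors c1@1 c2@1, authorship ....
After op 4 (insert('y')): buffer="qyyqtc" (len 6), cursors c1@3 c2@3, authorship .12...
After op 5 (insert('h')): buffer="qyyhhqtc" (len 8), cursors c1@5 c2@5, authorship .1212...
After op 6 (add_cursor(7)): buffer="qyyhhqtc" (len 8), cursors c1@5 c2@5 c3@7, authorship .1212...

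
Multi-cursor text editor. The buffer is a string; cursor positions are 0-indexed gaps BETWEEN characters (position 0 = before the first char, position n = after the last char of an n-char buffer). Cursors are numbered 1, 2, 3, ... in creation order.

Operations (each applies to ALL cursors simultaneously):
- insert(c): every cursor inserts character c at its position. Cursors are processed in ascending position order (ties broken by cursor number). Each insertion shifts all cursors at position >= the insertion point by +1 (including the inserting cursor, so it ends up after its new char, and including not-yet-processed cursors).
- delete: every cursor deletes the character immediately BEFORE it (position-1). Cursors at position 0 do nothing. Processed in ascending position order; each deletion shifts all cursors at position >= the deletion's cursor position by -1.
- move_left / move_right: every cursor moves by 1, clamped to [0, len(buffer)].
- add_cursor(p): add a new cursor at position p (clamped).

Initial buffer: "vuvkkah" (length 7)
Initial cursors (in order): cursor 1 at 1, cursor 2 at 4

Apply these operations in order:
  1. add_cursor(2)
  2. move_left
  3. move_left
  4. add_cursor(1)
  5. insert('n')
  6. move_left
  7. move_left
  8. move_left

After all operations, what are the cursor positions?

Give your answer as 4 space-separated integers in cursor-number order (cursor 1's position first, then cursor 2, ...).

After op 1 (add_cursor(2)): buffer="vuvkkah" (len 7), cursors c1@1 c3@2 c2@4, authorship .......
After op 2 (move_left): buffer="vuvkkah" (len 7), cursors c1@0 c3@1 c2@3, authorship .......
After op 3 (move_left): buffer="vuvkkah" (len 7), cursors c1@0 c3@0 c2@2, authorship .......
After op 4 (add_cursor(1)): buffer="vuvkkah" (len 7), cursors c1@0 c3@0 c4@1 c2@2, authorship .......
After op 5 (insert('n')): buffer="nnvnunvkkah" (len 11), cursors c1@2 c3@2 c4@4 c2@6, authorship 13.4.2.....
After op 6 (move_left): buffer="nnvnunvkkah" (len 11), cursors c1@1 c3@1 c4@3 c2@5, authorship 13.4.2.....
After op 7 (move_left): buffer="nnvnunvkkah" (len 11), cursors c1@0 c3@0 c4@2 c2@4, authorship 13.4.2.....
After op 8 (move_left): buffer="nnvnunvkkah" (len 11), cursors c1@0 c3@0 c4@1 c2@3, authorship 13.4.2.....

Answer: 0 3 0 1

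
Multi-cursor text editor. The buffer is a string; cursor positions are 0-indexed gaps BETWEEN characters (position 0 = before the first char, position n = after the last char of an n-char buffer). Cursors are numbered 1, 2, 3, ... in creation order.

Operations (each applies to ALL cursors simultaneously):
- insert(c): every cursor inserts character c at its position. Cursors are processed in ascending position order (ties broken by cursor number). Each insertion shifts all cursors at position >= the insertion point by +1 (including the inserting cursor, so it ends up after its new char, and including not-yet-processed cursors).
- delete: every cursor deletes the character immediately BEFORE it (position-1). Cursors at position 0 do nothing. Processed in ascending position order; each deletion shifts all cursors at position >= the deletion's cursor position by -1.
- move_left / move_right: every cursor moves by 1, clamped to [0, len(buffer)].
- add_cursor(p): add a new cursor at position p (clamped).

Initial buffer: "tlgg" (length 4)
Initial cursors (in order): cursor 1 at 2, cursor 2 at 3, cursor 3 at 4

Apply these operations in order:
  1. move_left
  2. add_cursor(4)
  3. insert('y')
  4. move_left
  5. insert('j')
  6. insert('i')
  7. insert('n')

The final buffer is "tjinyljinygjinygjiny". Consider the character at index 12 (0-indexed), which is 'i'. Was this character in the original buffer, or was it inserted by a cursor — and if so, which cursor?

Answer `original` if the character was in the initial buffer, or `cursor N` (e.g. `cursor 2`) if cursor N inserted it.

After op 1 (move_left): buffer="tlgg" (len 4), cursors c1@1 c2@2 c3@3, authorship ....
After op 2 (add_cursor(4)): buffer="tlgg" (len 4), cursors c1@1 c2@2 c3@3 c4@4, authorship ....
After op 3 (insert('y')): buffer="tylygygy" (len 8), cursors c1@2 c2@4 c3@6 c4@8, authorship .1.2.3.4
After op 4 (move_left): buffer="tylygygy" (len 8), cursors c1@1 c2@3 c3@5 c4@7, authorship .1.2.3.4
After op 5 (insert('j')): buffer="tjyljygjygjy" (len 12), cursors c1@2 c2@5 c3@8 c4@11, authorship .11.22.33.44
After op 6 (insert('i')): buffer="tjiyljiygjiygjiy" (len 16), cursors c1@3 c2@7 c3@11 c4@15, authorship .111.222.333.444
After op 7 (insert('n')): buffer="tjinyljinygjinygjiny" (len 20), cursors c1@4 c2@9 c3@14 c4@19, authorship .1111.2222.3333.4444
Authorship (.=original, N=cursor N): . 1 1 1 1 . 2 2 2 2 . 3 3 3 3 . 4 4 4 4
Index 12: author = 3

Answer: cursor 3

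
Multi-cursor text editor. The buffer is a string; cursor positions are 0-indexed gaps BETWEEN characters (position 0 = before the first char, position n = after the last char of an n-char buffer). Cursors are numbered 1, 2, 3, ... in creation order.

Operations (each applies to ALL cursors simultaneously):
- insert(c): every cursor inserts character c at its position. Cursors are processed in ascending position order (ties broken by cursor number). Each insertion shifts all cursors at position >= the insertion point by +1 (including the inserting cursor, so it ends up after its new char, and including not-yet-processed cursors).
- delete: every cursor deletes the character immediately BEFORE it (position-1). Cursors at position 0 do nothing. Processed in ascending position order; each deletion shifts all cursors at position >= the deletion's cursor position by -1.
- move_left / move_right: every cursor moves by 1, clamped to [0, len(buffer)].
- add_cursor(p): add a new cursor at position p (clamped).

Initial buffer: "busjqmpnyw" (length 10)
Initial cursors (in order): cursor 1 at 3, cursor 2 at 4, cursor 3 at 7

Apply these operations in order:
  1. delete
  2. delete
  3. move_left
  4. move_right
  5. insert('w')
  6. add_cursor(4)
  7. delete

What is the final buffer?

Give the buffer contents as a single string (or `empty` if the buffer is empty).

Answer: nyw

Derivation:
After op 1 (delete): buffer="buqmnyw" (len 7), cursors c1@2 c2@2 c3@4, authorship .......
After op 2 (delete): buffer="qnyw" (len 4), cursors c1@0 c2@0 c3@1, authorship ....
After op 3 (move_left): buffer="qnyw" (len 4), cursors c1@0 c2@0 c3@0, authorship ....
After op 4 (move_right): buffer="qnyw" (len 4), cursors c1@1 c2@1 c3@1, authorship ....
After op 5 (insert('w')): buffer="qwwwnyw" (len 7), cursors c1@4 c2@4 c3@4, authorship .123...
After op 6 (add_cursor(4)): buffer="qwwwnyw" (len 7), cursors c1@4 c2@4 c3@4 c4@4, authorship .123...
After op 7 (delete): buffer="nyw" (len 3), cursors c1@0 c2@0 c3@0 c4@0, authorship ...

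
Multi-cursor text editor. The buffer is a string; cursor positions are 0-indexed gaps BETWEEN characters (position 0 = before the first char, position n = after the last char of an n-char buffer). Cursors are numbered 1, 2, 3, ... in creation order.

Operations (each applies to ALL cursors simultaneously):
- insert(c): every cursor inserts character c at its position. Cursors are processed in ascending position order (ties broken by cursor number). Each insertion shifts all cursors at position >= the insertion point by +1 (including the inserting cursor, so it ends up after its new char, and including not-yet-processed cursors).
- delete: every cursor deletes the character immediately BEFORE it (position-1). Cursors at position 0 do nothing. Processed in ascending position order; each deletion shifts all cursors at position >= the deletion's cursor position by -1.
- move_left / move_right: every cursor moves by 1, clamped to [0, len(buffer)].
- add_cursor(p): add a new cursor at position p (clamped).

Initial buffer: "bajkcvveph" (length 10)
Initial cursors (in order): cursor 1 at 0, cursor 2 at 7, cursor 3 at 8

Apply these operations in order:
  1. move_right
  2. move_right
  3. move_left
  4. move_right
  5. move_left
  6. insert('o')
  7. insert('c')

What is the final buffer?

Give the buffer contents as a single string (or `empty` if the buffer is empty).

After op 1 (move_right): buffer="bajkcvveph" (len 10), cursors c1@1 c2@8 c3@9, authorship ..........
After op 2 (move_right): buffer="bajkcvveph" (len 10), cursors c1@2 c2@9 c3@10, authorship ..........
After op 3 (move_left): buffer="bajkcvveph" (len 10), cursors c1@1 c2@8 c3@9, authorship ..........
After op 4 (move_right): buffer="bajkcvveph" (len 10), cursors c1@2 c2@9 c3@10, authorship ..........
After op 5 (move_left): buffer="bajkcvveph" (len 10), cursors c1@1 c2@8 c3@9, authorship ..........
After op 6 (insert('o')): buffer="boajkcvveopoh" (len 13), cursors c1@2 c2@10 c3@12, authorship .1.......2.3.
After op 7 (insert('c')): buffer="bocajkcvveocpoch" (len 16), cursors c1@3 c2@12 c3@15, authorship .11.......22.33.

Answer: bocajkcvveocpoch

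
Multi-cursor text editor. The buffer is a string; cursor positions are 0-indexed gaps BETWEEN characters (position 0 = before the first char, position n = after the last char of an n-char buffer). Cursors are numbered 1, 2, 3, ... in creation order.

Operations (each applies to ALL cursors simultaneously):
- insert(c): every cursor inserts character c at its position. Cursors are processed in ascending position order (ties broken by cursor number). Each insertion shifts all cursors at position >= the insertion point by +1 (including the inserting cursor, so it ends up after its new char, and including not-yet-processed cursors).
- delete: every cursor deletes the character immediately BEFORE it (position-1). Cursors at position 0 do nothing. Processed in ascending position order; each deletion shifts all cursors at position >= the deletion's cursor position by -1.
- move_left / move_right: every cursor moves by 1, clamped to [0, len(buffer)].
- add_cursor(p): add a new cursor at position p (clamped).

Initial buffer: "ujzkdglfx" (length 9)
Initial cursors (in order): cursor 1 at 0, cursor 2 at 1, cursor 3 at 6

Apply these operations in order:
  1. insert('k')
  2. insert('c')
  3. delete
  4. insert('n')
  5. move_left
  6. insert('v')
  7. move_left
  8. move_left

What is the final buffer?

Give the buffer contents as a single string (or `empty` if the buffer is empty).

After op 1 (insert('k')): buffer="kukjzkdgklfx" (len 12), cursors c1@1 c2@3 c3@9, authorship 1.2.....3...
After op 2 (insert('c')): buffer="kcukcjzkdgkclfx" (len 15), cursors c1@2 c2@5 c3@12, authorship 11.22.....33...
After op 3 (delete): buffer="kukjzkdgklfx" (len 12), cursors c1@1 c2@3 c3@9, authorship 1.2.....3...
After op 4 (insert('n')): buffer="knuknjzkdgknlfx" (len 15), cursors c1@2 c2@5 c3@12, authorship 11.22.....33...
After op 5 (move_left): buffer="knuknjzkdgknlfx" (len 15), cursors c1@1 c2@4 c3@11, authorship 11.22.....33...
After op 6 (insert('v')): buffer="kvnukvnjzkdgkvnlfx" (len 18), cursors c1@2 c2@6 c3@14, authorship 111.222.....333...
After op 7 (move_left): buffer="kvnukvnjzkdgkvnlfx" (len 18), cursors c1@1 c2@5 c3@13, authorship 111.222.....333...
After op 8 (move_left): buffer="kvnukvnjzkdgkvnlfx" (len 18), cursors c1@0 c2@4 c3@12, authorship 111.222.....333...

Answer: kvnukvnjzkdgkvnlfx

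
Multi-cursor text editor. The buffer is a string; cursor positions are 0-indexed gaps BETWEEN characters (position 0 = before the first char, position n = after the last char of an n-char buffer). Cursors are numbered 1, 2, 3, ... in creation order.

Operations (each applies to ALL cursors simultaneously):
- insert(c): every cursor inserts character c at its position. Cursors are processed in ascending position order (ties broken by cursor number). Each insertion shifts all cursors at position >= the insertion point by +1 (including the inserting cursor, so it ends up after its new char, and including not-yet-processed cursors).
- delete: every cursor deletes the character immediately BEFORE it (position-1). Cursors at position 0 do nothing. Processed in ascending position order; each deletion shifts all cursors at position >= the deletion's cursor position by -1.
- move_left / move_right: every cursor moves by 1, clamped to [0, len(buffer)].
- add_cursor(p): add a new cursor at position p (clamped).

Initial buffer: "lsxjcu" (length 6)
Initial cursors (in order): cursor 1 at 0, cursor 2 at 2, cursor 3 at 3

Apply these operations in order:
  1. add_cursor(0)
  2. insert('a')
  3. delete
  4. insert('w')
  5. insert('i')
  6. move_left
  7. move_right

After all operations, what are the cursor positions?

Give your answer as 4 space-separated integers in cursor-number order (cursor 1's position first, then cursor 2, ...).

After op 1 (add_cursor(0)): buffer="lsxjcu" (len 6), cursors c1@0 c4@0 c2@2 c3@3, authorship ......
After op 2 (insert('a')): buffer="aalsaxajcu" (len 10), cursors c1@2 c4@2 c2@5 c3@7, authorship 14..2.3...
After op 3 (delete): buffer="lsxjcu" (len 6), cursors c1@0 c4@0 c2@2 c3@3, authorship ......
After op 4 (insert('w')): buffer="wwlswxwjcu" (len 10), cursors c1@2 c4@2 c2@5 c3@7, authorship 14..2.3...
After op 5 (insert('i')): buffer="wwiilswixwijcu" (len 14), cursors c1@4 c4@4 c2@8 c3@11, authorship 1414..22.33...
After op 6 (move_left): buffer="wwiilswixwijcu" (len 14), cursors c1@3 c4@3 c2@7 c3@10, authorship 1414..22.33...
After op 7 (move_right): buffer="wwiilswixwijcu" (len 14), cursors c1@4 c4@4 c2@8 c3@11, authorship 1414..22.33...

Answer: 4 8 11 4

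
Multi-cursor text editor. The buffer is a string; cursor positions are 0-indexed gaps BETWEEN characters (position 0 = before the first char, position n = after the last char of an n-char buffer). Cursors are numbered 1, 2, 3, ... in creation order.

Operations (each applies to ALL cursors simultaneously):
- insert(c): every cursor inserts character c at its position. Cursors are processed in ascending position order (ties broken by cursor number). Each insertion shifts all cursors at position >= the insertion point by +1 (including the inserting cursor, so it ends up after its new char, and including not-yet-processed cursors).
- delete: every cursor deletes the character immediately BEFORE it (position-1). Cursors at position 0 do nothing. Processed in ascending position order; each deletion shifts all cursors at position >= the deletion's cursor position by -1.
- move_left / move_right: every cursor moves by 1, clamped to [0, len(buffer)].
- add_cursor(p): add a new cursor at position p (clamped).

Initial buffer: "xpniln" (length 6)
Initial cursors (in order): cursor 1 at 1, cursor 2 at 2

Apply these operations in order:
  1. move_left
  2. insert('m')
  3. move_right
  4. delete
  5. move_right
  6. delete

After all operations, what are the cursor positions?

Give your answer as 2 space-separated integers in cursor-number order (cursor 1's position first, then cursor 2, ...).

Answer: 1 1

Derivation:
After op 1 (move_left): buffer="xpniln" (len 6), cursors c1@0 c2@1, authorship ......
After op 2 (insert('m')): buffer="mxmpniln" (len 8), cursors c1@1 c2@3, authorship 1.2.....
After op 3 (move_right): buffer="mxmpniln" (len 8), cursors c1@2 c2@4, authorship 1.2.....
After op 4 (delete): buffer="mmniln" (len 6), cursors c1@1 c2@2, authorship 12....
After op 5 (move_right): buffer="mmniln" (len 6), cursors c1@2 c2@3, authorship 12....
After op 6 (delete): buffer="miln" (len 4), cursors c1@1 c2@1, authorship 1...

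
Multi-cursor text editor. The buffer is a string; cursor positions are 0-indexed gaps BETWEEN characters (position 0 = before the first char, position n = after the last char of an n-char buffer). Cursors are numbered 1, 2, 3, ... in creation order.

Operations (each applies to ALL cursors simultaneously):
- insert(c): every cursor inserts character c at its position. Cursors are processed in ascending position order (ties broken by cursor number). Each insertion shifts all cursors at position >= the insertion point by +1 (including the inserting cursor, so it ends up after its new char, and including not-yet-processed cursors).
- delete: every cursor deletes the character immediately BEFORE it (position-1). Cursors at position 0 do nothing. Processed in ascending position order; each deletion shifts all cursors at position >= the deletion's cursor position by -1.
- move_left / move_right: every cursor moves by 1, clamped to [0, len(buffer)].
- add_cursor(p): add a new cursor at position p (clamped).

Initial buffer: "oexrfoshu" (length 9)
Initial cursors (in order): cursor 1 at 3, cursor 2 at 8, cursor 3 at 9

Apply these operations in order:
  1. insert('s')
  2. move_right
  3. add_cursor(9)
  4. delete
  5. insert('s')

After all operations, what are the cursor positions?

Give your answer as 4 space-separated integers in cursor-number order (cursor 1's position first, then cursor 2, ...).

Answer: 5 12 12 9

Derivation:
After op 1 (insert('s')): buffer="oexsrfoshsus" (len 12), cursors c1@4 c2@10 c3@12, authorship ...1.....2.3
After op 2 (move_right): buffer="oexsrfoshsus" (len 12), cursors c1@5 c2@11 c3@12, authorship ...1.....2.3
After op 3 (add_cursor(9)): buffer="oexsrfoshsus" (len 12), cursors c1@5 c4@9 c2@11 c3@12, authorship ...1.....2.3
After op 4 (delete): buffer="oexsfoss" (len 8), cursors c1@4 c4@7 c2@8 c3@8, authorship ...1...2
After op 5 (insert('s')): buffer="oexssfosssss" (len 12), cursors c1@5 c4@9 c2@12 c3@12, authorship ...11...4223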